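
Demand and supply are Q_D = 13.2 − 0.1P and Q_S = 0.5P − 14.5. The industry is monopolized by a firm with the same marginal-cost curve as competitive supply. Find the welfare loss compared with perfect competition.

91.33

In inverse form: demand P = 132 − 10Q, supply P = 29 + 2Q.
Competitive equilibrium: 132 − 10Q = 29 + 2Q → Q* = 8.5833, P* = 46.1667.
Marginal revenue: MR = 132 − 20Q. Set MR = MC: 132 − 20Q = 29 + 2Q → Q_m = 4.6818.
Price P_m = 132 − 10·4.6818 = 85.182; MC(Q_m) = 29 + 2·4.6818 = 38.3636.
Competitive Q* = 8.5833, so ΔQ = 3.9015; wedge = 85.182 − 38.3636 = 46.8184.
Welfare loss = ½ × 3.9015 × 46.8184 = 91.33.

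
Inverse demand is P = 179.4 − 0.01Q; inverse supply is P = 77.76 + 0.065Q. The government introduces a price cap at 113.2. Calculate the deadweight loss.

Competitive equilibrium: 179.4 − 0.01Q = 77.76 + 0.065Q → Q* = 1355.2, P* = 165.848.
At the ceiling P = 113.2, quantity supplied = (113.2 − 77.76)/0.065 = 545.2308.
Willingness to pay at Q' = 545.2308: 179.4 − 0.01·545.2308 = 173.9477.
ΔQ = 1355.2 − 545.2308 = 809.9692; wedge = 173.9477 − 113.2 = 60.7477.
DWL = ½ × 809.9692 × 60.7477 = 24601.88.

24601.88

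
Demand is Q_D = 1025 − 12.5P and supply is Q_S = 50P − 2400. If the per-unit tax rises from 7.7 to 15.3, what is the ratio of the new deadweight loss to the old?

3.948

In inverse form: demand P = 82 − 0.08Q, supply P = 48 + 0.02Q.
Competitive equilibrium: 82 − 0.08Q = 48 + 0.02Q → Q* = 340, P* = 54.8.
For a per-unit tax t: ΔQ = t/0.1, so DWL = ½·t·(t/0.1) = t²/0.2.
At t = 7.7: DWL = 296.45. At t = 15.3: DWL = 1170.45.
Ratio = (15.3/7.7)² = 3.948.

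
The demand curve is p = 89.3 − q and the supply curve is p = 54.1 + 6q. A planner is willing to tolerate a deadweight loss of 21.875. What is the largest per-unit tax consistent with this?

Competitive equilibrium: 89.3 − q = 54.1 + 6q → q* = 5.0286, p* = 84.2714.
A tax t gives Δq = t/7 and wedge t, so DWL = t²/14.
t²/14 = 21.875 → t² = 306.25 → t = 17.5.

17.5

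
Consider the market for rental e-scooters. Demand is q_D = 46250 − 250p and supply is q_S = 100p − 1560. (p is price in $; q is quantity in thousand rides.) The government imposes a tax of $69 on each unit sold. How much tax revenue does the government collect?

In inverse form: demand p = 185 − 0.004q, supply p = 15.6 + 0.01q.
Competitive equilibrium: 185 − 0.004q = 15.6 + 0.01q → q* = 12100, p* = 136.6.
With the tax, the buyer price exceeds the seller price by 69: (185 − 0.004q) − (15.6 + 0.01q) = 69 → q' = 7171.4286.
Tax revenue = 69 × 7171.4286 = $494828.57 thousand.

$494828.57 thousand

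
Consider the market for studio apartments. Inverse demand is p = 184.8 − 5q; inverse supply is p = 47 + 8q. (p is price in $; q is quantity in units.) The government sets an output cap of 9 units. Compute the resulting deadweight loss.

$16.64

Competitive equilibrium: 184.8 − 5q = 47 + 8q → q* = 10.6, p* = 131.8.
At q = 9: demand price = 184.8 − 5·9 = 139.8; supply price = 47 + 8·9 = 119.
Δq = 10.6 − 9 = 1.6; wedge = 139.8 − 119 = 20.8.
Welfare loss = ½ × 1.6 × 20.8 = $16.64.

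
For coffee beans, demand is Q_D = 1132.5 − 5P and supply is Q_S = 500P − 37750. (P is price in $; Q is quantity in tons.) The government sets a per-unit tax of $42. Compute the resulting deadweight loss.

In inverse form: demand P = 226.5 − 0.2Q, supply P = 75.5 + 0.002Q.
Competitive equilibrium: 226.5 − 0.2Q = 75.5 + 0.002Q → Q* = 747.5248, P* = 76.995.
With the tax, the buyer price exceeds the seller price by 42: (226.5 − 0.2Q) − (75.5 + 0.002Q) = 42 → Q' = 539.604.
ΔQ = 747.5248 − 539.604 = 207.9208; the wedge equals the tax, 42.
DWL = ½ × 207.9208 × 42 = $4366.34.

$4366.34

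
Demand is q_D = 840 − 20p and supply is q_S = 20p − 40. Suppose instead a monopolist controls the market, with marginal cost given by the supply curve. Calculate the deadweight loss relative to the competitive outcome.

In inverse form: demand p = 42 − 0.05q, supply p = 2 + 0.05q.
Competitive equilibrium: 42 − 0.05q = 2 + 0.05q → q* = 400, p* = 22.
Marginal revenue: MR = 42 − 0.1q. Set MR = MC: 42 − 0.1q = 2 + 0.05q → q_m = 266.6667.
Price p_m = 42 − 0.05·266.6667 = 28.6667; MC(q_m) = 2 + 0.05·266.6667 = 15.3333.
Competitive q* = 400, so Δq = 133.3333; wedge = 28.6667 − 15.3333 = 13.3334.
Deadweight loss = ½ × 133.3333 × 13.3334 = 888.89.

888.89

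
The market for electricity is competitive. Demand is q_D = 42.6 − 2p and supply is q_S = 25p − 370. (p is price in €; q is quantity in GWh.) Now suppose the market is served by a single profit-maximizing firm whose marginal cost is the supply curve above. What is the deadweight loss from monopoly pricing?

In inverse form: demand p = 21.3 − 0.5q, supply p = 14.8 + 0.04q.
Competitive equilibrium: 21.3 − 0.5q = 14.8 + 0.04q → q* = 12.037, p* = 15.2815.
Marginal revenue: MR = 21.3 − q. Set MR = MC: 21.3 − q = 14.8 + 0.04q → q_m = 6.25.
Price p_m = 21.3 − 0.5·6.25 = 18.175; MC(q_m) = 14.8 + 0.04·6.25 = 15.05.
Competitive q* = 12.037, so Δq = 5.787; wedge = 18.175 − 15.05 = 3.125.
Welfare loss = ½ × 5.787 × 3.125 = €9.04.

€9.04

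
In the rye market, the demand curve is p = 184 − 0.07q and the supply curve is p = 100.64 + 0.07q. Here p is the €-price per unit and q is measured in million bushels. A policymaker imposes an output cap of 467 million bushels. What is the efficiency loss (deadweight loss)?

€1154.57 million

Competitive equilibrium: 184 − 0.07q = 100.64 + 0.07q → q* = 595.4286, p* = 142.32.
At q = 467: demand price = 184 − 0.07·467 = 151.31; supply price = 100.64 + 0.07·467 = 133.33.
Δq = 595.4286 − 467 = 128.4286; wedge = 151.31 − 133.33 = 17.98.
Deadweight loss = ½ × 128.4286 × 17.98 = €1154.57 million.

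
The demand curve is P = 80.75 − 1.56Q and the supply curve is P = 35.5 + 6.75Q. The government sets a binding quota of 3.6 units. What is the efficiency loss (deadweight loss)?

Competitive equilibrium: 80.75 − 1.56Q = 35.5 + 6.75Q → Q* = 5.4452, P* = 72.2554.
At Q = 3.6: demand price = 80.75 − 1.56·3.6 = 75.134; supply price = 35.5 + 6.75·3.6 = 59.8.
ΔQ = 5.4452 − 3.6 = 1.8452; wedge = 75.134 − 59.8 = 15.334.
The triangle = ½ × 1.8452 × 15.334 = 14.15.

14.15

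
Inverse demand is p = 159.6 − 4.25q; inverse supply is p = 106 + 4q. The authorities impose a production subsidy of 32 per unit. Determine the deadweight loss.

62.06

Competitive equilibrium: 159.6 − 4.25q = 106 + 4q → q* = 6.497, p* = 131.9879.
The subsidy lowers effective supply by 32: p = 74 + 4q.
New quantity: 159.6 − 4.25q = 74 + 4q → q' = 10.3758.
Overproduction Δq = 10.3758 − 6.497 = 3.8788; wedge = subsidy = 32.
The triangle = ½ × 3.8788 × 32 = 62.06.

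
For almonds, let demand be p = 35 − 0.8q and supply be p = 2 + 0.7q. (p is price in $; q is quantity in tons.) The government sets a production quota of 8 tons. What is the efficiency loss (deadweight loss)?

Competitive equilibrium: 35 − 0.8q = 2 + 0.7q → q* = 22, p* = 17.4.
At q = 8: demand price = 35 − 0.8·8 = 28.6; supply price = 2 + 0.7·8 = 7.6.
Δq = 22 − 8 = 14; wedge = 28.6 − 7.6 = 21.
Welfare loss = ½ × 14 × 21 = $147.

$147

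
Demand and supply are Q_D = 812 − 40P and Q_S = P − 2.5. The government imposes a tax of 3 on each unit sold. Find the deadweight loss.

In inverse form: demand P = 20.3 − 0.025Q, supply P = 2.5 + Q.
Competitive equilibrium: 20.3 − 0.025Q = 2.5 + Q → Q* = 17.3659, P* = 19.8659.
With the tax, the buyer price exceeds the seller price by 3: (20.3 − 0.025Q) − (2.5 + Q) = 3 → Q' = 14.439.
ΔQ = 17.3659 − 14.439 = 2.9269; the wedge equals the tax, 3.
The triangle = ½ × 2.9269 × 3 = 4.39.

4.39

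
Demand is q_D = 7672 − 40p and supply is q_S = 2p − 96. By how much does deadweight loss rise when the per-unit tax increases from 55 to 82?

In inverse form: demand p = 191.8 − 0.025q, supply p = 48 + 0.5q.
Competitive equilibrium: 191.8 − 0.025q = 48 + 0.5q → q* = 273.9048, p* = 184.9524.
For a per-unit tax t: Δq = t/0.525, so DWL = ½·t·(t/0.525) = t²/1.05.
At t = 55: DWL = 2880.952. At t = 82: DWL = 6403.81.
Increase = 6403.81 − 2880.952 = 3522.86.

3522.86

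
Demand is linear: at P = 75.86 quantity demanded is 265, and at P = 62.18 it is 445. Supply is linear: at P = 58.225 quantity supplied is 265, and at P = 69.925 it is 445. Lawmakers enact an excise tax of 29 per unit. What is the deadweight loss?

2982.27

Demand slope = (62.18 − 75.86)/(445 − 265) = −0.076, so P = 96 − 0.076Q.
Supply slope = (69.925 − 58.225)/(445 − 265) = 0.065, so P = 41 + 0.065Q.
Competitive equilibrium: 96 − 0.076Q = 41 + 0.065Q → Q* = 390.0709, P* = 66.3546.
With the tax, the buyer price exceeds the seller price by 29: (96 − 0.076Q) − (41 + 0.065Q) = 29 → Q' = 184.3972.
ΔQ = 390.0709 − 184.3972 = 205.6737; the wedge equals the tax, 29.
Welfare loss = ½ × 205.6737 × 29 = 2982.27.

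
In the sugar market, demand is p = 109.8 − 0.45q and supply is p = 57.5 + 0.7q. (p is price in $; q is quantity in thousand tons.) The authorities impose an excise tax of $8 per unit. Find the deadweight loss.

$27.83 thousand

Competitive equilibrium: 109.8 − 0.45q = 57.5 + 0.7q → q* = 45.4783, p* = 89.3348.
With the tax, the buyer price exceeds the seller price by 8: (109.8 − 0.45q) − (57.5 + 0.7q) = 8 → q' = 38.5217.
Δq = 45.4783 − 38.5217 = 6.9566; the wedge equals the tax, 8.
The triangle = ½ × 6.9566 × 8 = $27.83 thousand.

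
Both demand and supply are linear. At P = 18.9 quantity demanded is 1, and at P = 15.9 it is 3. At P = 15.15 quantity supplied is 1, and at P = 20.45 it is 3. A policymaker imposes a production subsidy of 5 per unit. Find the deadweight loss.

Demand slope = (15.9 − 18.9)/(3 − 1) = −1.5, so P = 20.4 − 1.5Q.
Supply slope = (20.45 − 15.15)/(3 − 1) = 2.65, so P = 12.5 + 2.65Q.
Competitive equilibrium: 20.4 − 1.5Q = 12.5 + 2.65Q → Q* = 1.9036, P* = 17.5446.
The subsidy lowers effective supply by 5: P = 7.5 + 2.65Q.
New quantity: 20.4 − 1.5Q = 7.5 + 2.65Q → Q' = 3.1084.
Overproduction ΔQ = 3.1084 − 1.9036 = 1.2048; wedge = subsidy = 5.
The triangle = ½ × 1.2048 × 5 = 3.01.

3.01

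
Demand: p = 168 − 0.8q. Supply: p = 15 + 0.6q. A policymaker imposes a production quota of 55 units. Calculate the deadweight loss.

2062.86

Competitive equilibrium: 168 − 0.8q = 15 + 0.6q → q* = 109.2857, p* = 80.5714.
At q = 55: demand price = 168 − 0.8·55 = 124; supply price = 15 + 0.6·55 = 48.
Δq = 109.2857 − 55 = 54.2857; wedge = 124 − 48 = 76.
DWL = ½ × 54.2857 × 76 = 2062.86.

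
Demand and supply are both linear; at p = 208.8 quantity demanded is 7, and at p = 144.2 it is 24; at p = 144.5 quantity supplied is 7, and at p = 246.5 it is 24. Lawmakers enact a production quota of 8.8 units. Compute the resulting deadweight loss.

111.08

Demand slope = (144.2 − 208.8)/(24 − 7) = −3.8, so p = 235.4 − 3.8q.
Supply slope = (246.5 − 144.5)/(24 − 7) = 6, so p = 102.5 + 6q.
Competitive equilibrium: 235.4 − 3.8q = 102.5 + 6q → q* = 13.5612, p* = 183.8673.
At q = 8.8: demand price = 235.4 − 3.8·8.8 = 201.96; supply price = 102.5 + 6·8.8 = 155.3.
Δq = 13.5612 − 8.8 = 4.7612; wedge = 201.96 − 155.3 = 46.66.
Deadweight loss = ½ × 4.7612 × 46.66 = 111.08.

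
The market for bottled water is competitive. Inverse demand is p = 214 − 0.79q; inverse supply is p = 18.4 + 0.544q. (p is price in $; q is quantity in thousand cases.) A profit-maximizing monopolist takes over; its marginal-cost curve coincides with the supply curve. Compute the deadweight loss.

$1983.80 thousand

Competitive equilibrium: 214 − 0.79q = 18.4 + 0.544q → q* = 146.6267, p* = 98.1649.
Marginal revenue: MR = 214 − 1.58q. Set MR = MC: 214 − 1.58q = 18.4 + 0.544q → q_m = 92.0904.
Price p_m = 214 − 0.79·92.0904 = 141.2486; MC(q_m) = 18.4 + 0.544·92.0904 = 68.4972.
Competitive q* = 146.6267, so Δq = 54.5363; wedge = 141.2486 − 68.4972 = 72.7514.
Deadweight loss = ½ × 54.5363 × 72.7514 = $1983.80 thousand.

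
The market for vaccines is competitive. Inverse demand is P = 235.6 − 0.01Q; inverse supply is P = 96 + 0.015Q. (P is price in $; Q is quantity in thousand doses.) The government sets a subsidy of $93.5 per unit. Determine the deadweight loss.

Competitive equilibrium: 235.6 − 0.01Q = 96 + 0.015Q → Q* = 5584, P* = 179.76.
The subsidy lowers effective supply by 93.5: P = 2.5 + 0.015Q.
New quantity: 235.6 − 0.01Q = 2.5 + 0.015Q → Q' = 9324.
Overproduction ΔQ = 9324 − 5584 = 3740; wedge = subsidy = 93.5.
The triangle = ½ × 3740 × 93.5 = $174845 thousand.

$174845 thousand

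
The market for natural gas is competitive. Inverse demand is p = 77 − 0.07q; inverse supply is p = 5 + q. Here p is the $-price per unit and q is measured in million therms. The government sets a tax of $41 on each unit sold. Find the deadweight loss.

$785.51 million

Competitive equilibrium: 77 − 0.07q = 5 + q → q* = 67.2897, p* = 72.2897.
With the tax, the buyer price exceeds the seller price by 41: (77 − 0.07q) − (5 + q) = 41 → q' = 28.972.
Δq = 67.2897 − 28.972 = 38.3177; the wedge equals the tax, 41.
DWL = ½ × 38.3177 × 41 = $785.51 million.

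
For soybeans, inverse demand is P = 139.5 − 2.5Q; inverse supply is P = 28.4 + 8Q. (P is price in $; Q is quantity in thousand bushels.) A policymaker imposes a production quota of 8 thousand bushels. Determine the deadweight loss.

$34.97 thousand

Competitive equilibrium: 139.5 − 2.5Q = 28.4 + 8Q → Q* = 10.581, P* = 113.0476.
At Q = 8: demand price = 139.5 − 2.5·8 = 119.5; supply price = 28.4 + 8·8 = 92.4.
ΔQ = 10.581 − 8 = 2.581; wedge = 119.5 − 92.4 = 27.1.
DWL = ½ × 2.581 × 27.1 = $34.97 thousand.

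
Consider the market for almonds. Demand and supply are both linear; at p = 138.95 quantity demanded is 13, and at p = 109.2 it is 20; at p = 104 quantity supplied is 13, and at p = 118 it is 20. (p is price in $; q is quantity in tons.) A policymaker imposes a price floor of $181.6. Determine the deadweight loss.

Demand slope = (109.2 − 138.95)/(20 − 13) = −4.25, so p = 194.2 − 4.25q.
Supply slope = (118 − 104)/(20 − 13) = 2, so p = 78 + 2q.
Competitive equilibrium: 194.2 − 4.25q = 78 + 2q → q* = 18.592, p* = 115.184.
At the floor p = 181.6, quantity demanded = (194.2 − 181.6)/4.25 = 2.9647.
Sellers' marginal cost at q' = 2.9647: 78 + 2·2.9647 = 83.9294.
Δq = 18.592 − 2.9647 = 15.6273; wedge = 181.6 − 83.9294 = 97.6706.
Deadweight loss = ½ × 15.6273 × 97.6706 = $763.16.

$763.16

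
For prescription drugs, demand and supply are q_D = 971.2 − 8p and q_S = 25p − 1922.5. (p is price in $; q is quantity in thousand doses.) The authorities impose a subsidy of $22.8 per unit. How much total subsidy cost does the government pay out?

$9299.64 thousand

In inverse form: demand p = 121.4 − 0.125q, supply p = 76.9 + 0.04q.
Competitive equilibrium: 121.4 − 0.125q = 76.9 + 0.04q → q* = 269.697, p* = 87.6879.
The subsidy lowers effective supply by 22.8: p = 54.1 + 0.04q.
New quantity: 121.4 − 0.125q = 54.1 + 0.04q → q' = 407.8788.
Total subsidy cost = 22.8 × 407.8788 = $9299.64 thousand.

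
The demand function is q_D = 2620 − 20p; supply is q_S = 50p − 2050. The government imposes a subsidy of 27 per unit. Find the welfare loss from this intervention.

5207.14

In inverse form: demand p = 131 − 0.05q, supply p = 41 + 0.02q.
Competitive equilibrium: 131 − 0.05q = 41 + 0.02q → q* = 1285.7143, p* = 66.7143.
The subsidy lowers effective supply by 27: p = 14 + 0.02q.
New quantity: 131 − 0.05q = 14 + 0.02q → q' = 1671.4286.
Overproduction Δq = 1671.4286 − 1285.7143 = 385.7143; wedge = subsidy = 27.
Welfare loss = ½ × 385.7143 × 27 = 5207.14.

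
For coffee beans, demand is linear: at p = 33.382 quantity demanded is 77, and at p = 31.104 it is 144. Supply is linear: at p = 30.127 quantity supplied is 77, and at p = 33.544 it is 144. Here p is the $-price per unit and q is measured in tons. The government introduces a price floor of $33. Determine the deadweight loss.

$31.12

Demand slope = (31.104 − 33.382)/(144 − 77) = −0.034, so p = 36 − 0.034q.
Supply slope = (33.544 − 30.127)/(144 − 77) = 0.051, so p = 26.2 + 0.051q.
Competitive equilibrium: 36 − 0.034q = 26.2 + 0.051q → q* = 115.2941, p* = 32.08.
At the floor p = 33, quantity demanded = (36 − 33)/0.034 = 88.2353.
Sellers' marginal cost at q' = 88.2353: 26.2 + 0.051·88.2353 = 30.7.
Δq = 115.2941 − 88.2353 = 27.0588; wedge = 33 − 30.7 = 2.3.
DWL = ½ × 27.0588 × 2.3 = $31.12.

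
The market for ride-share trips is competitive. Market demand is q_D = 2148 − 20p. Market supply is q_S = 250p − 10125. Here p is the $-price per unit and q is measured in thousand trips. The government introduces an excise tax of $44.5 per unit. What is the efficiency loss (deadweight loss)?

$18335.65 thousand

In inverse form: demand p = 107.4 − 0.05q, supply p = 40.5 + 0.004q.
Competitive equilibrium: 107.4 − 0.05q = 40.5 + 0.004q → q* = 1238.8889, p* = 45.4556.
With the tax, the buyer price exceeds the seller price by 44.5: (107.4 − 0.05q) − (40.5 + 0.004q) = 44.5 → q' = 414.8148.
Δq = 1238.8889 − 414.8148 = 824.0741; the wedge equals the tax, 44.5.
DWL = ½ × 824.0741 × 44.5 = $18335.65 thousand.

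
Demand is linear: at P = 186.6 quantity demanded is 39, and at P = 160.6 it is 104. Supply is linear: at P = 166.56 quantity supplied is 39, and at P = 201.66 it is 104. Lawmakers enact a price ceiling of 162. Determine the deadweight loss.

416.36

Demand slope = (160.6 − 186.6)/(104 − 39) = −0.4, so P = 202.2 − 0.4Q.
Supply slope = (201.66 − 166.56)/(104 − 39) = 0.54, so P = 145.5 + 0.54Q.
Competitive equilibrium: 202.2 − 0.4Q = 145.5 + 0.54Q → Q* = 60.3191, P* = 178.0723.
At the ceiling P = 162, quantity supplied = (162 − 145.5)/0.54 = 30.5556.
Willingness to pay at Q' = 30.5556: 202.2 − 0.4·30.5556 = 189.9778.
ΔQ = 60.3191 − 30.5556 = 29.7635; wedge = 189.9778 − 162 = 27.9778.
The triangle = ½ × 29.7635 × 27.9778 = 416.36.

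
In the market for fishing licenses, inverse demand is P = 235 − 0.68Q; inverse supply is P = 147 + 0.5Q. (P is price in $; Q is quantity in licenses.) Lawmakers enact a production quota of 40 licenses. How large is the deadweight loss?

Competitive equilibrium: 235 − 0.68Q = 147 + 0.5Q → Q* = 74.5763, P* = 184.2881.
At Q = 40: demand price = 235 − 0.68·40 = 207.8; supply price = 147 + 0.5·40 = 167.
ΔQ = 74.5763 − 40 = 34.5763; wedge = 207.8 − 167 = 40.8.
The triangle = ½ × 34.5763 × 40.8 = $705.36.

$705.36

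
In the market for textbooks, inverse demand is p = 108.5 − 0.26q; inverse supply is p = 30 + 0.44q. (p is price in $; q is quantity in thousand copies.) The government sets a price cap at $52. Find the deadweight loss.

Competitive equilibrium: 108.5 − 0.26q = 30 + 0.44q → q* = 112.1429, p* = 79.3429.
At the ceiling p = 52, quantity supplied = (52 − 30)/0.44 = 50.
Willingness to pay at q' = 50: 108.5 − 0.26·50 = 95.5.
Δq = 112.1429 − 50 = 62.1429; wedge = 95.5 − 52 = 43.5.
The triangle = ½ × 62.1429 × 43.5 = $1351.61 thousand.

$1351.61 thousand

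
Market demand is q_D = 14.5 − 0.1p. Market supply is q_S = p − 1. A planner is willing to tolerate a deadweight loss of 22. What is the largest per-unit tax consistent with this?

In inverse form: demand p = 145 − 10q, supply p = 1 + q.
Competitive equilibrium: 145 − 10q = 1 + q → q* = 13.0909, p* = 14.0909.
A tax t gives Δq = t/11 and wedge t, so DWL = t²/22.
t²/22 = 22 → t² = 484 → t = 22.

22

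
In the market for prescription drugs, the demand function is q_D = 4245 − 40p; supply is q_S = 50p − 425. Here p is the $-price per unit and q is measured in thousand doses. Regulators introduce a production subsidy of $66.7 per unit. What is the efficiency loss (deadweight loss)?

In inverse form: demand p = 106.125 − 0.025q, supply p = 8.5 + 0.02q.
Competitive equilibrium: 106.125 − 0.025q = 8.5 + 0.02q → q* = 2169.4444, p* = 51.8889.
The subsidy lowers effective supply by 66.7: p = 0.02q − 58.2.
New quantity: 106.125 − 0.025q = 0.02q − 58.2 → q' = 3651.6667.
Overproduction Δq = 3651.6667 − 2169.4444 = 1482.2223; wedge = subsidy = 66.7.
DWL = ½ × 1482.2223 × 66.7 = $49432.11 thousand.

$49432.11 thousand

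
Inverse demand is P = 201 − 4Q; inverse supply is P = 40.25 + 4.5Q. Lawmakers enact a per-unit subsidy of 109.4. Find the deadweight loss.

Competitive equilibrium: 201 − 4Q = 40.25 + 4.5Q → Q* = 18.9118, P* = 125.3529.
The subsidy lowers effective supply by 109.4: P = 4.5Q − 69.15.
New quantity: 201 − 4Q = 4.5Q − 69.15 → Q' = 31.7824.
Overproduction ΔQ = 31.7824 − 18.9118 = 12.8706; wedge = subsidy = 109.4.
DWL = ½ × 12.8706 × 109.4 = 704.02.

704.02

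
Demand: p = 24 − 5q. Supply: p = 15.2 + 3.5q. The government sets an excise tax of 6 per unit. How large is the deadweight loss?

Competitive equilibrium: 24 − 5q = 15.2 + 3.5q → q* = 1.0353, p* = 18.8235.
With the tax, the buyer price exceeds the seller price by 6: (24 − 5q) − (15.2 + 3.5q) = 6 → q' = 0.3294.
Δq = 1.0353 − 0.3294 = 0.7059; the wedge equals the tax, 6.
Deadweight loss = ½ × 0.7059 × 6 = 2.12.

2.12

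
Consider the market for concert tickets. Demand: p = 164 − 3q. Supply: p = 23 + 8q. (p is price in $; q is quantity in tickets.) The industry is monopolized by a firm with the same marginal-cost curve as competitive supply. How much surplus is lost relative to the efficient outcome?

Competitive equilibrium: 164 − 3q = 23 + 8q → q* = 12.8182, p* = 125.5455.
Marginal revenue: MR = 164 − 6q. Set MR = MC: 164 − 6q = 23 + 8q → q_m = 10.0714.
Price p_m = 164 − 3·10.0714 = 133.7858; MC(q_m) = 23 + 8·10.0714 = 103.5712.
Competitive q* = 12.8182, so Δq = 2.7468; wedge = 133.7858 − 103.5712 = 30.2146.
Deadweight loss = ½ × 2.7468 × 30.2146 = $41.50.

$41.50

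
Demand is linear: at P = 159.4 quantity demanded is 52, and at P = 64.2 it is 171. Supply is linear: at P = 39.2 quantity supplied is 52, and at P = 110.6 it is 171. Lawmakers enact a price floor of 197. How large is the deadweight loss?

12355.71

Demand slope = (64.2 − 159.4)/(171 − 52) = −0.8, so P = 201 − 0.8Q.
Supply slope = (110.6 − 39.2)/(171 − 52) = 0.6, so P = 8 + 0.6Q.
Competitive equilibrium: 201 − 0.8Q = 8 + 0.6Q → Q* = 137.8571, P* = 90.7143.
At the floor P = 197, quantity demanded = (201 − 197)/0.8 = 5.
Sellers' marginal cost at Q' = 5: 8 + 0.6·5 = 11.
ΔQ = 137.8571 − 5 = 132.8571; wedge = 197 − 11 = 186.
The triangle = ½ × 132.8571 × 186 = 12355.71.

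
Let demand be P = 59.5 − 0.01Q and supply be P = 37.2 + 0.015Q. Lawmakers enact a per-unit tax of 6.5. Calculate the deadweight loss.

Competitive equilibrium: 59.5 − 0.01Q = 37.2 + 0.015Q → Q* = 892, P* = 50.58.
With the tax, the buyer price exceeds the seller price by 6.5: (59.5 − 0.01Q) − (37.2 + 0.015Q) = 6.5 → Q' = 632.
ΔQ = 892 − 632 = 260; the wedge equals the tax, 6.5.
The triangle = ½ × 260 × 6.5 = 845.

845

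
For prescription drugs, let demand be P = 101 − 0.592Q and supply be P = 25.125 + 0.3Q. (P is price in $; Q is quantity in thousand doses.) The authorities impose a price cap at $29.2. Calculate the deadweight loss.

$2278.68 thousand

Competitive equilibrium: 101 − 0.592Q = 25.125 + 0.3Q → Q* = 85.0617, P* = 50.6435.
At the ceiling P = 29.2, quantity supplied = (29.2 − 25.125)/0.3 = 13.5833.
Willingness to pay at Q' = 13.5833: 101 − 0.592·13.5833 = 92.9587.
ΔQ = 85.0617 − 13.5833 = 71.4784; wedge = 92.9587 − 29.2 = 63.7587.
DWL = ½ × 71.4784 × 63.7587 = $2278.68 thousand.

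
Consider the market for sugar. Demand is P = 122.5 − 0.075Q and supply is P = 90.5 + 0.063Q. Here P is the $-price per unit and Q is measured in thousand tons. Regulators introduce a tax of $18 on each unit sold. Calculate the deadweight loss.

$1173.91 thousand

Competitive equilibrium: 122.5 − 0.075Q = 90.5 + 0.063Q → Q* = 231.8841, P* = 105.1087.
With the tax, the buyer price exceeds the seller price by 18: (122.5 − 0.075Q) − (90.5 + 0.063Q) = 18 → Q' = 101.4493.
ΔQ = 231.8841 − 101.4493 = 130.4348; the wedge equals the tax, 18.
DWL = ½ × 130.4348 × 18 = $1173.91 thousand.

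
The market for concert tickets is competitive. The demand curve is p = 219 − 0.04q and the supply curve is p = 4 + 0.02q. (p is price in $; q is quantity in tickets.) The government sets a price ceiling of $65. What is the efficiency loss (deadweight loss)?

Competitive equilibrium: 219 − 0.04q = 4 + 0.02q → q* = 3583.3333, p* = 75.6667.
At the ceiling p = 65, quantity supplied = (65 − 4)/0.02 = 3050.
Willingness to pay at q' = 3050: 219 − 0.04·3050 = 97.
Δq = 3583.3333 − 3050 = 533.3333; wedge = 97 − 65 = 32.
The triangle = ½ × 533.3333 × 32 = $8533.33.

$8533.33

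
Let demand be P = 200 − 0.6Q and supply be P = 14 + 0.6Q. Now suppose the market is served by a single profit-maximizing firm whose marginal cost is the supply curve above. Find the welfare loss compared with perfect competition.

1601.67

Competitive equilibrium: 200 − 0.6Q = 14 + 0.6Q → Q* = 155, P* = 107.
Marginal revenue: MR = 200 − 1.2Q. Set MR = MC: 200 − 1.2Q = 14 + 0.6Q → Q_m = 103.3333.
Price P_m = 200 − 0.6·103.3333 = 138; MC(Q_m) = 14 + 0.6·103.3333 = 76.
Competitive Q* = 155, so ΔQ = 51.6667; wedge = 138 − 76 = 62.
The triangle = ½ × 51.6667 × 62 = 1601.67.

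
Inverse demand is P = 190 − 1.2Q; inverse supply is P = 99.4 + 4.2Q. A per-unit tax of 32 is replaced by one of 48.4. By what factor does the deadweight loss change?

2.288

Competitive equilibrium: 190 − 1.2Q = 99.4 + 4.2Q → Q* = 16.7778, P* = 169.8667.
For a per-unit tax t: ΔQ = t/5.4, so DWL = ½·t·(t/5.4) = t²/10.8.
At t = 32: DWL = 94.815. At t = 48.4: DWL = 216.904.
Ratio = (48.4/32)² = 2.288.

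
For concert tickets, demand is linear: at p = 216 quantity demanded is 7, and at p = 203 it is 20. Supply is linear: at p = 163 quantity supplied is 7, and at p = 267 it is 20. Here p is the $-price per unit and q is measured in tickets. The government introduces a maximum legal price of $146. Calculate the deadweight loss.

$289

Demand slope = (203 − 216)/(20 − 7) = −1, so p = 223 − q.
Supply slope = (267 − 163)/(20 − 7) = 8, so p = 107 + 8q.
Competitive equilibrium: 223 − q = 107 + 8q → q* = 12.8889, p* = 210.1111.
At the ceiling p = 146, quantity supplied = (146 − 107)/8 = 4.875.
Willingness to pay at q' = 4.875: 223 − 1·4.875 = 218.125.
Δq = 12.8889 − 4.875 = 8.0139; wedge = 218.125 − 146 = 72.125.
DWL = ½ × 8.0139 × 72.125 = $289.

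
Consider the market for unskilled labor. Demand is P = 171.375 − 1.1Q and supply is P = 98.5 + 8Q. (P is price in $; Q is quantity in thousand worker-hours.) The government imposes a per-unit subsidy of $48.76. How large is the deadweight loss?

Competitive equilibrium: 171.375 − 1.1Q = 98.5 + 8Q → Q* = 8.00824, P* = 162.56593.
The subsidy lowers effective supply by 48.76: P = 49.74 + 8Q.
New quantity: 171.375 − 1.1Q = 49.74 + 8Q → Q' = 13.36648.
Overproduction ΔQ = 13.36648 − 8.00824 = 5.35824; wedge = subsidy = 48.76.
Deadweight loss = ½ × 5.35824 × 48.76 = $130.63 thousand.

$130.63 thousand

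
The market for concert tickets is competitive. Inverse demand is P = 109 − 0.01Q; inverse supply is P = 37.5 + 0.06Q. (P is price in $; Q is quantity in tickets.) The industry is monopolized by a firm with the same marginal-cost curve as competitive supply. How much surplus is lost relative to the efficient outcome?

Competitive equilibrium: 109 − 0.01Q = 37.5 + 0.06Q → Q* = 1021.4286, P* = 98.7857.
Marginal revenue: MR = 109 − 0.02Q. Set MR = MC: 109 − 0.02Q = 37.5 + 0.06Q → Q_m = 893.75.
Price P_m = 109 − 0.01·893.75 = 100.0625; MC(Q_m) = 37.5 + 0.06·893.75 = 91.125.
Competitive Q* = 1021.4286, so ΔQ = 127.6786; wedge = 100.0625 − 91.125 = 8.9375.
Deadweight loss = ½ × 127.6786 × 8.9375 = $570.56.

$570.56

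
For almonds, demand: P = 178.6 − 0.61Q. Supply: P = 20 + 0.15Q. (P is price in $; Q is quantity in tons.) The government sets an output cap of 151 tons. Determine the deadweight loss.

Competitive equilibrium: 178.6 − 0.61Q = 20 + 0.15Q → Q* = 208.6842, P* = 51.3026.
At Q = 151: demand price = 178.6 − 0.61·151 = 86.49; supply price = 20 + 0.15·151 = 42.65.
ΔQ = 208.6842 − 151 = 57.6842; wedge = 86.49 − 42.65 = 43.84.
Deadweight loss = ½ × 57.6842 × 43.84 = $1264.44.

$1264.44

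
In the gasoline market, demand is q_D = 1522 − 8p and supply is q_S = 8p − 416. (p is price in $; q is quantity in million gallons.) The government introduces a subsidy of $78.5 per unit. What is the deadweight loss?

$12324.50 million

In inverse form: demand p = 190.25 − 0.125q, supply p = 52 + 0.125q.
Competitive equilibrium: 190.25 − 0.125q = 52 + 0.125q → q* = 553, p* = 121.125.
The subsidy lowers effective supply by 78.5: p = 0.125q − 26.5.
New quantity: 190.25 − 0.125q = 0.125q − 26.5 → q' = 867.
Overproduction Δq = 867 − 553 = 314; wedge = subsidy = 78.5.
DWL = ½ × 314 × 78.5 = $12324.50 million.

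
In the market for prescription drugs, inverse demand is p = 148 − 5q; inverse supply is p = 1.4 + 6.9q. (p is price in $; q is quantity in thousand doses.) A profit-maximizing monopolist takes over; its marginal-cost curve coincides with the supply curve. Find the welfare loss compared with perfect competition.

Competitive equilibrium: 148 − 5q = 1.4 + 6.9q → q* = 12.3193, p* = 86.4034.
Marginal revenue: MR = 148 − 10q. Set MR = MC: 148 − 10q = 1.4 + 6.9q → q_m = 8.6746.
Price p_m = 148 − 5·8.6746 = 104.627; MC(q_m) = 1.4 + 6.9·8.6746 = 61.2547.
Competitive q* = 12.3193, so Δq = 3.6447; wedge = 104.627 − 61.2547 = 43.3723.
Welfare loss = ½ × 3.6447 × 43.3723 = $79.04 thousand.

$79.04 thousand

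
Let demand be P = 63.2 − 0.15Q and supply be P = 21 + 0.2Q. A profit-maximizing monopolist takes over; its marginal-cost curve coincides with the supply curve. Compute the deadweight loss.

228.97

Competitive equilibrium: 63.2 − 0.15Q = 21 + 0.2Q → Q* = 120.57143, P* = 45.11429.
Marginal revenue: MR = 63.2 − 0.3Q. Set MR = MC: 63.2 − 0.3Q = 21 + 0.2Q → Q_m = 84.4.
Price P_m = 63.2 − 0.15·84.4 = 50.54; MC(Q_m) = 21 + 0.2·84.4 = 37.88.
Competitive Q* = 120.57143, so ΔQ = 36.17143; wedge = 50.54 − 37.88 = 12.66.
The triangle = ½ × 36.17143 × 12.66 = 228.97.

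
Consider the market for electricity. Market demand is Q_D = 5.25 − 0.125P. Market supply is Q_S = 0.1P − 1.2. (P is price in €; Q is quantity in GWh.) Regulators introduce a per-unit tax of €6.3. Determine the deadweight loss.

In inverse form: demand P = 42 − 8Q, supply P = 12 + 10Q.
Competitive equilibrium: 42 − 8Q = 12 + 10Q → Q* = 1.6667, P* = 28.6667.
With the tax, the buyer price exceeds the seller price by 6.3: (42 − 8Q) − (12 + 10Q) = 6.3 → Q' = 1.3167.
ΔQ = 1.6667 − 1.3167 = 0.35; the wedge equals the tax, 6.3.
The triangle = ½ × 0.35 × 6.3 = €1.10.

€1.10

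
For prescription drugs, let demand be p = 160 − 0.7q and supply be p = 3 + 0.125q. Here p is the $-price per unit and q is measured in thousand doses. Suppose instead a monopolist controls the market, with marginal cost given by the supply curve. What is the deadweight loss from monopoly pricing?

$3147.54 thousand

Competitive equilibrium: 160 − 0.7q = 3 + 0.125q → q* = 190.303, p* = 26.7879.
Marginal revenue: MR = 160 − 1.4q. Set MR = MC: 160 − 1.4q = 3 + 0.125q → q_m = 102.9508.
Price p_m = 160 − 0.7·102.9508 = 87.9344; MC(q_m) = 3 + 0.125·102.9508 = 15.8689.
Competitive q* = 190.303, so Δq = 87.3522; wedge = 87.9344 − 15.8689 = 72.0655.
Welfare loss = ½ × 87.3522 × 72.0655 = $3147.54 thousand.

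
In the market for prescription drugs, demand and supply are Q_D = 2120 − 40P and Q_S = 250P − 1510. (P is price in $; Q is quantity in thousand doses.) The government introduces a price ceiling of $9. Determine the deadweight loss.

$11211.21 thousand

In inverse form: demand P = 53 − 0.025Q, supply P = 6.04 + 0.004Q.
Competitive equilibrium: 53 − 0.025Q = 6.04 + 0.004Q → Q* = 1619.3103, P* = 12.5172.
At the ceiling P = 9, quantity supplied = (9 − 6.04)/0.004 = 740.
Willingness to pay at Q' = 740: 53 − 0.025·740 = 34.5.
ΔQ = 1619.3103 − 740 = 879.3103; wedge = 34.5 − 9 = 25.5.
The triangle = ½ × 879.3103 × 25.5 = $11211.21 thousand.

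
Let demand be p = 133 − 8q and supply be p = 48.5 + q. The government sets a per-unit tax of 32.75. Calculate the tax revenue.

188.31

Competitive equilibrium: 133 − 8q = 48.5 + q → q* = 9.3889, p* = 57.8889.
With the tax, the buyer price exceeds the seller price by 32.75: (133 − 8q) − (48.5 + q) = 32.75 → q' = 5.75.
Tax revenue = 32.75 × 5.75 = 188.31.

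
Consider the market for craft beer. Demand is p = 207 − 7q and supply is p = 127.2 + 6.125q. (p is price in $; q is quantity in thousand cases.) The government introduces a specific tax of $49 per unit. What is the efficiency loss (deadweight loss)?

Competitive equilibrium: 207 − 7q = 127.2 + 6.125q → q* = 6.08, p* = 164.44.
With the tax, the buyer price exceeds the seller price by 49: (207 − 7q) − (127.2 + 6.125q) = 49 → q' = 2.3467.
Δq = 6.08 − 2.3467 = 3.7333; the wedge equals the tax, 49.
The triangle = ½ × 3.7333 × 49 = $91.47 thousand.

$91.47 thousand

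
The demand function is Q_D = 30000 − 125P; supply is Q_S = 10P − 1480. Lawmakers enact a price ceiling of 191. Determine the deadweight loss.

9609.79

In inverse form: demand P = 240 − 0.008Q, supply P = 148 + 0.1Q.
Competitive equilibrium: 240 − 0.008Q = 148 + 0.1Q → Q* = 851.8519, P* = 233.1852.
At the ceiling P = 191, quantity supplied = (191 − 148)/0.1 = 430.
Willingness to pay at Q' = 430: 240 − 0.008·430 = 236.56.
ΔQ = 851.8519 − 430 = 421.8519; wedge = 236.56 − 191 = 45.56.
DWL = ½ × 421.8519 × 45.56 = 9609.79.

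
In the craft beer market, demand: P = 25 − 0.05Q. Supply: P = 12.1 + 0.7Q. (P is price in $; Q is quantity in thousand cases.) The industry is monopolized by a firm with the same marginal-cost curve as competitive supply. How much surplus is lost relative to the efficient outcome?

Competitive equilibrium: 25 − 0.05Q = 12.1 + 0.7Q → Q* = 17.2, P* = 24.14.
Marginal revenue: MR = 25 − 0.1Q. Set MR = MC: 25 − 0.1Q = 12.1 + 0.7Q → Q_m = 16.125.
Price P_m = 25 − 0.05·16.125 = 24.1938; MC(Q_m) = 12.1 + 0.7·16.125 = 23.3875.
Competitive Q* = 17.2, so ΔQ = 1.075; wedge = 24.1938 − 23.3875 = 0.8063.
The triangle = ½ × 1.075 × 0.8063 = $0.43 thousand.

$0.43 thousand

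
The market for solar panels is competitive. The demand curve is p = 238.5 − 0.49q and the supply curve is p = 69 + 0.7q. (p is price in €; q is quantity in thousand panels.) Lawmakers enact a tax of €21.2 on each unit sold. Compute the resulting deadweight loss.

€188.84 thousand

Competitive equilibrium: 238.5 − 0.49q = 69 + 0.7q → q* = 142.437, p* = 168.7059.
With the tax, the buyer price exceeds the seller price by 21.2: (238.5 − 0.49q) − (69 + 0.7q) = 21.2 → q' = 124.6218.
Δq = 142.437 − 124.6218 = 17.8152; the wedge equals the tax, 21.2.
The triangle = ½ × 17.8152 × 21.2 = €188.84 thousand.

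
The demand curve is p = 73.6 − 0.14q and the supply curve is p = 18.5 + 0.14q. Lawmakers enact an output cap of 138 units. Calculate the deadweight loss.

Competitive equilibrium: 73.6 − 0.14q = 18.5 + 0.14q → q* = 196.7857, p* = 46.05.
At q = 138: demand price = 73.6 − 0.14·138 = 54.28; supply price = 18.5 + 0.14·138 = 37.82.
Δq = 196.7857 − 138 = 58.7857; wedge = 54.28 − 37.82 = 16.46.
Welfare loss = ½ × 58.7857 × 16.46 = 483.81.

483.81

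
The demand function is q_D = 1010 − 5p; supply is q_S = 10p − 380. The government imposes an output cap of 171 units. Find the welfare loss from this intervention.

21168.82

In inverse form: demand p = 202 − 0.2q, supply p = 38 + 0.1q.
Competitive equilibrium: 202 − 0.2q = 38 + 0.1q → q* = 546.6667, p* = 92.6667.
At q = 171: demand price = 202 − 0.2·171 = 167.8; supply price = 38 + 0.1·171 = 55.1.
Δq = 546.6667 − 171 = 375.6667; wedge = 167.8 − 55.1 = 112.7.
Deadweight loss = ½ × 375.6667 × 112.7 = 21168.82.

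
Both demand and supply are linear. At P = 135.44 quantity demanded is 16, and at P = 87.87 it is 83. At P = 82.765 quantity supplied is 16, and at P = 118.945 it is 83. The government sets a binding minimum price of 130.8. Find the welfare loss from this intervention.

792.31

Demand slope = (87.87 − 135.44)/(83 − 16) = −0.71, so P = 146.8 − 0.71Q.
Supply slope = (118.945 − 82.765)/(83 − 16) = 0.54, so P = 74.125 + 0.54Q.
Competitive equilibrium: 146.8 − 0.71Q = 74.125 + 0.54Q → Q* = 58.14, P* = 105.5206.
At the floor P = 130.8, quantity demanded = (146.8 − 130.8)/0.71 = 22.5352.
Sellers' marginal cost at Q' = 22.5352: 74.125 + 0.54·22.5352 = 86.294.
ΔQ = 58.14 − 22.5352 = 35.6048; wedge = 130.8 − 86.294 = 44.506.
DWL = ½ × 35.6048 × 44.506 = 792.31.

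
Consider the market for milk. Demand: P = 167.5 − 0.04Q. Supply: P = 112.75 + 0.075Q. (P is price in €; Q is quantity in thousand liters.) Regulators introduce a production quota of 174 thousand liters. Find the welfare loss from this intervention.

€5247.25 thousand

Competitive equilibrium: 167.5 − 0.04Q = 112.75 + 0.075Q → Q* = 476.087, P* = 148.4565.
At Q = 174: demand price = 167.5 − 0.04·174 = 160.54; supply price = 112.75 + 0.075·174 = 125.8.
ΔQ = 476.087 − 174 = 302.087; wedge = 160.54 − 125.8 = 34.74.
The triangle = ½ × 302.087 × 34.74 = €5247.25 thousand.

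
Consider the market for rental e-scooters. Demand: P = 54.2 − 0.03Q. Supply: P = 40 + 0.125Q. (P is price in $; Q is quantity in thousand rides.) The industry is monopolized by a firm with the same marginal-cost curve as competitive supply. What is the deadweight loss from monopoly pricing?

Competitive equilibrium: 54.2 − 0.03Q = 40 + 0.125Q → Q* = 91.6129, P* = 51.4516.
Marginal revenue: MR = 54.2 − 0.06Q. Set MR = MC: 54.2 − 0.06Q = 40 + 0.125Q → Q_m = 76.7568.
Price P_m = 54.2 − 0.03·76.7568 = 51.8973; MC(Q_m) = 40 + 0.125·76.7568 = 49.5946.
Competitive Q* = 91.6129, so ΔQ = 14.8561; wedge = 51.8973 − 49.5946 = 2.3027.
The triangle = ½ × 14.8561 × 2.3027 = $17.10 thousand.

$17.10 thousand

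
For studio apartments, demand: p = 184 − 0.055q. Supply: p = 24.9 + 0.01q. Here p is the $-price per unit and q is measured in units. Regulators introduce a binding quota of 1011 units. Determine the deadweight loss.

Competitive equilibrium: 184 − 0.055q = 24.9 + 0.01q → q* = 2447.6923, p* = 49.3769.
At q = 1011: demand price = 184 − 0.055·1011 = 128.395; supply price = 24.9 + 0.01·1011 = 35.01.
Δq = 2447.6923 − 1011 = 1436.6923; wedge = 128.395 − 35.01 = 93.385.
Deadweight loss = ½ × 1436.6923 × 93.385 = $67082.76.

$67082.76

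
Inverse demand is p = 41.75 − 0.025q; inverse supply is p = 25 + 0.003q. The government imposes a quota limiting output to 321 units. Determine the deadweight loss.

Competitive equilibrium: 41.75 − 0.025q = 25 + 0.003q → q* = 598.2143, p* = 26.7946.
At q = 321: demand price = 41.75 − 0.025·321 = 33.725; supply price = 25 + 0.003·321 = 25.963.
Δq = 598.2143 − 321 = 277.2143; wedge = 33.725 − 25.963 = 7.762.
DWL = ½ × 277.2143 × 7.762 = 1075.87.

1075.87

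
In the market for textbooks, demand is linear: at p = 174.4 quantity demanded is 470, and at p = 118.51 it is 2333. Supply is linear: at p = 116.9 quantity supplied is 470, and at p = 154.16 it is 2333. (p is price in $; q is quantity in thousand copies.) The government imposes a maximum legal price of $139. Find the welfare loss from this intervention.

Demand slope = (118.51 − 174.4)/(2333 − 470) = −0.03, so p = 188.5 − 0.03q.
Supply slope = (154.16 − 116.9)/(2333 − 470) = 0.02, so p = 107.5 + 0.02q.
Competitive equilibrium: 188.5 − 0.03q = 107.5 + 0.02q → q* = 1620, p* = 139.9.
At the ceiling p = 139, quantity supplied = (139 − 107.5)/0.02 = 1575.
Willingness to pay at q' = 1575: 188.5 − 0.03·1575 = 141.25.
Δq = 1620 − 1575 = 45; wedge = 141.25 − 139 = 2.25.
Deadweight loss = ½ × 45 × 2.25 = $50.625 thousand.

$50.625 thousand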